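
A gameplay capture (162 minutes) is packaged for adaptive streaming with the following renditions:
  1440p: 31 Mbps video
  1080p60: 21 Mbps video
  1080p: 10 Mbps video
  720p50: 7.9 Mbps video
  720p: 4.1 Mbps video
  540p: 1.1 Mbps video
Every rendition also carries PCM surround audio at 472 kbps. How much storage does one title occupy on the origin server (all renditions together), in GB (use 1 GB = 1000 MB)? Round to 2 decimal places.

94.69 GB

162 min = 9720 s
Audio: 472 kbps = 0.472 Mbps.
Sum of rendition bitrates: (31+0.472) + (21+0.472) + (10+0.472) + (7.9+0.472) + (4.1+0.472) + (1.1+0.472) = 77.932 Mbps.
× 9720 s = 757,499 Mb = 94,687 MB = 94.69 GB.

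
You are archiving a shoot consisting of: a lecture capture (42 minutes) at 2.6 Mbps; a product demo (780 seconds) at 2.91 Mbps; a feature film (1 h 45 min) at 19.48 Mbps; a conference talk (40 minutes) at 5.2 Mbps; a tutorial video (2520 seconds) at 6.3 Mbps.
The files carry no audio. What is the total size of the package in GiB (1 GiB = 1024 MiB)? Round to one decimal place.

lecture capture: 2.600 Mbps × 2520 s = 6552.0 Mb
product demo: 2.910 Mbps × 780 s = 2269.8 Mb
feature film: 19.480 Mbps × 6300 s = 122724.0 Mb
conference talk: 5.200 Mbps × 2400 s = 12480.0 Mb
tutorial video: 6.300 Mbps × 2520 s = 15876.0 Mb
Total: 159901.8 Mb = 19987.7 MB.
= 18.62 GiB.

18.6 GiB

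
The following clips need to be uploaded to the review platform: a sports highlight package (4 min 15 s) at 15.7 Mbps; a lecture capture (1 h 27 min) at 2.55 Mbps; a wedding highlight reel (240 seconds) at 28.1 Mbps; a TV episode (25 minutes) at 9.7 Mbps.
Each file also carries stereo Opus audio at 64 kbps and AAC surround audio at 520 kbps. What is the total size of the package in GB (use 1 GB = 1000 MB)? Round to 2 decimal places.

5.35 GB

Audio total: 64 + 520 = 584 kbps = 0.584 Mbps.
sports highlight package: 16.284 Mbps × 255 s = 4152.4 Mb
lecture capture: 3.134 Mbps × 5220 s = 16359.5 Mb
wedding highlight reel: 28.684 Mbps × 240 s = 6884.2 Mb
TV episode: 10.284 Mbps × 1500 s = 15426.0 Mb
Total: 42822.1 Mb = 5352.8 MB.
= 5.353 GB.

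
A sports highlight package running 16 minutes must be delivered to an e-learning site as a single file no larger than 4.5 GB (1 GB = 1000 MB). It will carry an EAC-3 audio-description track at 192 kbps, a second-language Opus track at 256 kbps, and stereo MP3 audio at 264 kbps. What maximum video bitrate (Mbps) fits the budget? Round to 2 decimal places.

Budget: 4.5 GB = 36000.0 Mb.
16 min = 960 s
Total bitrate budget: 36000.0 Mb / 960 s = 37.500 Mbps.
Audio total: 192 + 256 + 264 = 712 kbps = 0.712 Mbps.
Video: 37.500 − 0.712 = 36.788 Mbps.

36.79 Mbps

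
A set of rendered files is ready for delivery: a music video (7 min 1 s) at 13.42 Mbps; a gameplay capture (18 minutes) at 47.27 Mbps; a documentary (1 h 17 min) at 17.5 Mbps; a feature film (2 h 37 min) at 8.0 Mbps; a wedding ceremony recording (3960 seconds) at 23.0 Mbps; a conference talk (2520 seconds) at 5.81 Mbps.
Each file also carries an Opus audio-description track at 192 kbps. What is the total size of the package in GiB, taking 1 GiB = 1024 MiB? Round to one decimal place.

37.6 GiB

Audio: 192 kbps = 0.192 Mbps.
music video: 13.612 Mbps × 421 s = 5730.7 Mb
gameplay capture: 47.462 Mbps × 1080 s = 51259.0 Mb
documentary: 17.692 Mbps × 4620 s = 81737.0 Mb
feature film: 8.192 Mbps × 9420 s = 77168.6 Mb
wedding ceremony recording: 23.192 Mbps × 3960 s = 91840.3 Mb
conference talk: 6.002 Mbps × 2520 s = 15125.0 Mb
Total: 322860.7 Mb = 40357.6 MB.
= 37.59 GiB.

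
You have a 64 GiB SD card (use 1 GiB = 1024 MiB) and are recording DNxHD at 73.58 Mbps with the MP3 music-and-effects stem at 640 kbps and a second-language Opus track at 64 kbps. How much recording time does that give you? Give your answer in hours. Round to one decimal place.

2.1 hours

Audio total: 640 + 64 = 704 kbps = 0.704 Mbps.
Total bitrate: 73.58 + 0.704 = 74.284 Mbps.
Capacity: 64 GiB = 549,756 Mb.
Recording time: 549,756 / 74.284 = 7,401 s ≈ 2.06 hours.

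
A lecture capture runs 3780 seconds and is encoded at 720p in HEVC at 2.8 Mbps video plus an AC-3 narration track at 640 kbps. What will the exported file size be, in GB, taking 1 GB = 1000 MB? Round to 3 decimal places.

Audio: 640 kbps = 0.640 Mbps.
Total bitrate: 2.8 + 0.640 = 3.440 Mbps.
Stream data: 3.440 Mbps × 3780 s = 13003.2 Mb.
13,003 Mb ÷ 8 = 1,625 MB → 1.625 GB.

1.625 GB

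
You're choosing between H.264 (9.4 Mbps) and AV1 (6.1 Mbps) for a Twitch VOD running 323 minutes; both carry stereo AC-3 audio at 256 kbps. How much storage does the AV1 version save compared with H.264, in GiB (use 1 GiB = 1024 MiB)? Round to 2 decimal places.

7.45 GiB

323 min = 19380 s
Audio: 256 kbps = 0.256 Mbps.
H.264: 9.656 Mbps × 19380 s = 187133.3 Mb = 21.785 GiB.
AV1: 6.356 Mbps × 19380 s = 123179.3 Mb = 14.340 GiB.
Saving: 21.785 − 14.340 = 7.445 GiB.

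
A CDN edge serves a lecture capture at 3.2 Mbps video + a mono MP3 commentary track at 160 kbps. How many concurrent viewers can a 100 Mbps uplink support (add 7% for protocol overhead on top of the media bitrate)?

Audio: 160 kbps = 0.160 Mbps.
Per-viewer media rate: 3.360 Mbps.
On the wire with 7% overhead: 3.595 Mbps.
100 Mbps = 100.0 Mbps; 100.0 / 3.595 = 27.81 → 27 viewers.

27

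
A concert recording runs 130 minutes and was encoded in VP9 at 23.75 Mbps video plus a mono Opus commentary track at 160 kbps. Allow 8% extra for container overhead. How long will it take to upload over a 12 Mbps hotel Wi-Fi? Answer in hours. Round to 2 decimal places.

130 min = 7800 s
Audio: 160 kbps = 0.160 Mbps.
Total bitrate: 23.910 Mbps.
File: 23.910 Mbps × 7800 s = 186498.0 Mb.
With 8% container overhead: ×1.08. → 201417.8 Mb.
At 12 Mbps: 201417.8 / 12 = 16784.8 s ≈ 4.66 hours.

4.66 hours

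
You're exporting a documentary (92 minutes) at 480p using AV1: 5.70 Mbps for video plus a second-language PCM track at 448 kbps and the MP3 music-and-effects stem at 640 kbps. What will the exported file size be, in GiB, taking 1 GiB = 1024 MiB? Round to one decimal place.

4.4 GiB

92 min = 5520 s
Audio total: 448 + 640 = 1088 kbps = 1.088 Mbps.
Total bitrate: 5.70 + 1.088 = 6.788 Mbps.
Stream data: 6.788 Mbps × 5520 s = 37469.8 Mb.
37,470 Mb = 4,683,720,000 bytes ÷ 1,073,741,824 = 4.362 GiB.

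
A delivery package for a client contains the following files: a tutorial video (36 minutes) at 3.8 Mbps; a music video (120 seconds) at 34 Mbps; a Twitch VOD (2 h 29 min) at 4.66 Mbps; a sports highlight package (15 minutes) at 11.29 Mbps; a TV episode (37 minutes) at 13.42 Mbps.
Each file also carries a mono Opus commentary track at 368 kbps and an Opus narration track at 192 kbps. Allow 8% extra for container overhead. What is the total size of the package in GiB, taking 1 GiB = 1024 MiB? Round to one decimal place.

Audio total: 368 + 192 = 560 kbps = 0.560 Mbps.
tutorial video: 4.360 Mbps × 2160 s × 1.08 = 10171.0 Mb
music video: 34.560 Mbps × 120 s × 1.08 = 4479.0 Mb
Twitch VOD: 5.220 Mbps × 8940 s × 1.08 = 50400.1 Mb
sports highlight package: 11.850 Mbps × 900 s × 1.08 = 11518.2 Mb
TV episode: 13.980 Mbps × 2220 s × 1.08 = 33518.4 Mb
Total: 110086.8 Mb = 13760.8 MB.
= 12.82 GiB.

12.8 GiB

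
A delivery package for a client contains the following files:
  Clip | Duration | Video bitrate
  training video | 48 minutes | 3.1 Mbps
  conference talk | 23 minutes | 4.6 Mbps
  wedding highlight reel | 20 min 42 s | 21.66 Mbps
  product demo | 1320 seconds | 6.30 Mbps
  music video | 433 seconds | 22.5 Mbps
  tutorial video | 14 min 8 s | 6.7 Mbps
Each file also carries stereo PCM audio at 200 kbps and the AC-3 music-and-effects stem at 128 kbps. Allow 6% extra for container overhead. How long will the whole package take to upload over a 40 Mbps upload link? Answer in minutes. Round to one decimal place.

Audio total: 200 + 128 = 328 kbps = 0.328 Mbps.
training video: 3.428 Mbps × 2880 s × 1.06 = 10465.0 Mb
conference talk: 4.928 Mbps × 1380 s × 1.06 = 7208.7 Mb
wedding highlight reel: 21.988 Mbps × 1242 s × 1.06 = 28947.6 Mb
product demo: 6.628 Mbps × 1320 s × 1.06 = 9273.9 Mb
music video: 22.828 Mbps × 433 s × 1.06 = 10477.6 Mb
tutorial video: 7.028 Mbps × 848 s × 1.06 = 6317.3 Mb
Total: 72690.1 Mb = 9086.3 MB.
At 40 Mbps: 72690.1 / 40 = 1817 s ≈ 30.3 minutes.

30.3 minutes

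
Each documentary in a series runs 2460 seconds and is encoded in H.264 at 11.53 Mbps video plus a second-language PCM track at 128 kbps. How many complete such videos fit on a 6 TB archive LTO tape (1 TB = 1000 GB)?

1673

Audio: 128 kbps = 0.128 Mbps.
Total bitrate: 11.658 Mbps.
Per item: 11.658 Mbps × 2460 s = 28,679 Mb = 3,585 MB.
Capacity: 6 TB = 48,000,000 Mb; 1673.72 items → 1673 complete.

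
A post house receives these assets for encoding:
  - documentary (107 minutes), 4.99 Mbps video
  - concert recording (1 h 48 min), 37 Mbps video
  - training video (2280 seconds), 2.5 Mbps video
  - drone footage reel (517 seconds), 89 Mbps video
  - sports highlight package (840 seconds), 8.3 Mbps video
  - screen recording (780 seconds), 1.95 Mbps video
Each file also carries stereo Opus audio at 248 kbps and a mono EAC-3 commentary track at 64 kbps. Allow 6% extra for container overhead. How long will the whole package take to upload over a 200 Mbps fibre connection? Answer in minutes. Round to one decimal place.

29.8 minutes

Audio total: 248 + 64 = 312 kbps = 0.312 Mbps.
documentary: 5.302 Mbps × 6420 s × 1.06 = 36081.2 Mb
concert recording: 37.312 Mbps × 6480 s × 1.06 = 256288.7 Mb
training video: 2.812 Mbps × 2280 s × 1.06 = 6796.0 Mb
drone footage reel: 89.312 Mbps × 517 s × 1.06 = 48944.8 Mb
sports highlight package: 8.612 Mbps × 840 s × 1.06 = 7668.1 Mb
screen recording: 2.262 Mbps × 780 s × 1.06 = 1870.2 Mb
Total: 357649.0 Mb = 44706.1 MB.
At 200 Mbps: 357649.0 / 200 = 1788 s ≈ 29.8 minutes.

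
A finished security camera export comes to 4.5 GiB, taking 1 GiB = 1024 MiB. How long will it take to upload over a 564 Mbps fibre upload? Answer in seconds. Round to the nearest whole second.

69 seconds

File: 4.5 GiB = 38654.7 Mb.
At 564 Mbps: 38654.7 / 564 = 68.5 s ≈ 68.5 seconds.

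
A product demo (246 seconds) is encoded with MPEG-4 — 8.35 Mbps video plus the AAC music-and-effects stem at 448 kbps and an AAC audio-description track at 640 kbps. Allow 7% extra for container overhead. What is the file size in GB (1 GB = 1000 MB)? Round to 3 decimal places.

0.311 GB

Audio total: 448 + 640 = 1088 kbps = 1.088 Mbps.
Total bitrate: 8.35 + 1.088 = 9.438 Mbps.
Stream data: 9.438 Mbps × 246 s = 2321.7 Mb.
With 7% container overhead: ×1.07.
2,484 Mb ÷ 8 = 310.5 MB → 0.3105 GB.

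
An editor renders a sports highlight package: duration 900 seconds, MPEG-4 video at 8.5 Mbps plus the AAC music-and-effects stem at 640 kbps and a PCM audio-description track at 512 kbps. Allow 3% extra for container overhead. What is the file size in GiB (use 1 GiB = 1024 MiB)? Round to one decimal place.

1.0 GiB

Audio total: 640 + 512 = 1152 kbps = 1.152 Mbps.
Total bitrate: 8.5 + 1.152 = 9.652 Mbps.
Stream data: 9.652 Mbps × 900 s = 8686.8 Mb.
With 3% container overhead: ×1.03.
8,947 Mb = 1,118,425,500 bytes ÷ 1,073,741,824 = 1.042 GiB.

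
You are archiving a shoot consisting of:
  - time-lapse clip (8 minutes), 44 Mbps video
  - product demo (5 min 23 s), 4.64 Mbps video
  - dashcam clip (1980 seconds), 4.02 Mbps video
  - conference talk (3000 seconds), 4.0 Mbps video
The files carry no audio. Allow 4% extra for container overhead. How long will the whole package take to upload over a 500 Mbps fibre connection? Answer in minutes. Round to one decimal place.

1.5 minutes

time-lapse clip: 44.000 Mbps × 480 s × 1.04 = 21964.8 Mb
product demo: 4.640 Mbps × 323 s × 1.04 = 1558.7 Mb
dashcam clip: 4.020 Mbps × 1980 s × 1.04 = 8278.0 Mb
conference talk: 4.000 Mbps × 3000 s × 1.04 = 12480.0 Mb
Total: 44281.5 Mb = 5535.2 MB.
At 500 Mbps: 44281.5 / 500 = 89 s ≈ 1.48 minutes.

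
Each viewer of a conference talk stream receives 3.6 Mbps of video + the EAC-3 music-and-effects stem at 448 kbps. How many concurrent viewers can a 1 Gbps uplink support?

Audio: 448 kbps = 0.448 Mbps.
Per-viewer media rate: 4.048 Mbps.
1 Gbps = 1,000 Mbps; 1,000 / 4.048 = 247.04 → 247 viewers.

247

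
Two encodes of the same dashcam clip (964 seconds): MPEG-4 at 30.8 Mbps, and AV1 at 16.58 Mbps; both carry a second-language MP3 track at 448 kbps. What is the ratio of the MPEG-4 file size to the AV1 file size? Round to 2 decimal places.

1.84

Audio: 448 kbps = 0.448 Mbps.
MPEG-4: 31.248 Mbps × 964 s = 30123.1 Mb = 3.765 GB.
AV1: 17.028 Mbps × 964 s = 16415.0 Mb = 2.052 GB.
Ratio: 3.765 / 2.052 = 1.835.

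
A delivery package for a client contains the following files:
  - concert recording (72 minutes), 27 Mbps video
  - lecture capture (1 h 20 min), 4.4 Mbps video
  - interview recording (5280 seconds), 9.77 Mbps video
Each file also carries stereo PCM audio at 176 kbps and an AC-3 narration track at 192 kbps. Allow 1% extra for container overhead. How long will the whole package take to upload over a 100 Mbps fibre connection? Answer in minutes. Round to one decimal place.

Audio total: 176 + 192 = 368 kbps = 0.368 Mbps.
concert recording: 27.368 Mbps × 4320 s × 1.01 = 119412.1 Mb
lecture capture: 4.768 Mbps × 4800 s × 1.01 = 23115.3 Mb
interview recording: 10.138 Mbps × 5280 s × 1.01 = 54063.9 Mb
Total: 196591.2 Mb = 24573.9 MB.
At 100 Mbps: 196591.2 / 100 = 1966 s ≈ 32.8 minutes.

32.8 minutes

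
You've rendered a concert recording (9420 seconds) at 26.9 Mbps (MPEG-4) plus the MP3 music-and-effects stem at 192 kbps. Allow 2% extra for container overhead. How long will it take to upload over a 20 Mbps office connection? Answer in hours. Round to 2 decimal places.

Audio: 192 kbps = 0.192 Mbps.
Total bitrate: 27.092 Mbps.
File: 27.092 Mbps × 9420 s = 255206.6 Mb.
With 2% container overhead: ×1.02. → 260310.8 Mb.
At 20 Mbps: 260310.8 / 20 = 13015.5 s ≈ 3.62 hours.

3.62 hours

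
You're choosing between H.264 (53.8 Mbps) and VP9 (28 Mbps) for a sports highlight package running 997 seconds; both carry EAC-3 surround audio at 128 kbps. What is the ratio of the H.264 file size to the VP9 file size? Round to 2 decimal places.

Audio: 128 kbps = 0.128 Mbps.
H.264: 53.928 Mbps × 997 s = 53766.2 Mb = 6.721 GB.
VP9: 28.128 Mbps × 997 s = 28043.6 Mb = 3.505 GB.
Ratio: 6.721 / 3.505 = 1.917.

1.92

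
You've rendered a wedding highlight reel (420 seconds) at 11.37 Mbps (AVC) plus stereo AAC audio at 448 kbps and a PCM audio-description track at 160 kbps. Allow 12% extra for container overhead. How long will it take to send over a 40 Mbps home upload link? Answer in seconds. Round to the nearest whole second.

Audio total: 448 + 160 = 608 kbps = 0.608 Mbps.
Total bitrate: 11.978 Mbps.
File: 11.978 Mbps × 420 s = 5030.8 Mb.
With 12% container overhead: ×1.12. → 5634.5 Mb.
At 40 Mbps: 5634.5 / 40 = 140.9 s ≈ 141 seconds.

141 seconds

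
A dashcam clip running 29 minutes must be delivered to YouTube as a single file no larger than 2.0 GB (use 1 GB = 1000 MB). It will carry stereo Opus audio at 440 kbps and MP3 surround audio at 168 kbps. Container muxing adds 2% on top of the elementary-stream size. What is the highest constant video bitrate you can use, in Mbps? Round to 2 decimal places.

8.41 Mbps

Budget: 2.0 GB = 16000.0 Mb.
Stream payload after overhead: 16000.0 / 1.02 = 15686.3 Mb.
29 min = 1740 s
Total bitrate budget: 15686.3 Mb / 1740 s = 9.015 Mbps.
Audio total: 440 + 168 = 608 kbps = 0.608 Mbps.
Video: 9.015 − 0.608 = 8.407 Mbps.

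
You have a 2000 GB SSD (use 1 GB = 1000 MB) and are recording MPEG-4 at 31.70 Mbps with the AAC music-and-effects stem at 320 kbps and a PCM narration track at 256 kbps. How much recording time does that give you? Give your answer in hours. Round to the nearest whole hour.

138 hours

Audio total: 320 + 256 = 576 kbps = 0.576 Mbps.
Total bitrate: 31.70 + 0.576 = 32.276 Mbps.
Capacity: 2000 GB = 16,000,000 Mb.
Recording time: 16,000,000 / 32.276 = 495,724 s ≈ 138 hours.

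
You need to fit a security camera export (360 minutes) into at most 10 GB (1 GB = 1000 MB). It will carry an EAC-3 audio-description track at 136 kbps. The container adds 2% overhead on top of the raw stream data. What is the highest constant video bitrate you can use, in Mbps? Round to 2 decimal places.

Budget: 10 GB = 80000.0 Mb.
Stream payload after overhead: 80000.0 / 1.02 = 78431.4 Mb.
360 min = 21600 s
Total bitrate budget: 78431.4 Mb / 21600 s = 3.631 Mbps.
Audio: 136 kbps = 0.136 Mbps.
Video: 3.631 − 0.136 = 3.495 Mbps.

3.50 Mbps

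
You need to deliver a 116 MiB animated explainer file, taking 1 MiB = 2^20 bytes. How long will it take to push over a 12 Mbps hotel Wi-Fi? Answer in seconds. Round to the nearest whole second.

81 seconds

File: 116 MiB = 973.1 Mb.
At 12 Mbps: 973.1 / 12 = 81.1 s ≈ 81.1 seconds.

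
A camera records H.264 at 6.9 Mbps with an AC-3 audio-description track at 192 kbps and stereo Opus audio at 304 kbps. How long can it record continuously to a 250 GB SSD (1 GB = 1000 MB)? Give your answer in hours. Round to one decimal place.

Audio total: 192 + 304 = 496 kbps = 0.496 Mbps.
Total bitrate: 6.9 + 0.496 = 7.396 Mbps.
Capacity: 250 GB = 2,000,000 Mb.
Recording time: 2,000,000 / 7.396 = 270,416 s ≈ 75.1 hours.

75.1 hours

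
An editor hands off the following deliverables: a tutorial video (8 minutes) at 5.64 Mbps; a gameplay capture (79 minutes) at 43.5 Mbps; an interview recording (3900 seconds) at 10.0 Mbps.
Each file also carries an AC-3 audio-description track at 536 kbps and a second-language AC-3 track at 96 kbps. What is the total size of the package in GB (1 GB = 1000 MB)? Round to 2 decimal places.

Audio total: 536 + 96 = 632 kbps = 0.632 Mbps.
tutorial video: 6.272 Mbps × 480 s = 3010.6 Mb
gameplay capture: 44.132 Mbps × 4740 s = 209185.7 Mb
interview recording: 10.632 Mbps × 3900 s = 41464.8 Mb
Total: 253661.0 Mb = 31707.6 MB.
= 31.71 GB.

31.71 GB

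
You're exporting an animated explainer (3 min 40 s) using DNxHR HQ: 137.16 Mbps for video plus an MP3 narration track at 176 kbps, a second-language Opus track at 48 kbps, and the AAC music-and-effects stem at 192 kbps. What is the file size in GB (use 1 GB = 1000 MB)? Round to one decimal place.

3 min 40 s = 220 s
Audio total: 176 + 48 + 192 = 416 kbps = 0.416 Mbps.
Total bitrate: 137.16 + 0.416 = 137.576 Mbps.
Stream data: 137.576 Mbps × 220 s = 30266.7 Mb.
30,267 Mb ÷ 8 = 3,783 MB → 3.783 GB.

3.8 GB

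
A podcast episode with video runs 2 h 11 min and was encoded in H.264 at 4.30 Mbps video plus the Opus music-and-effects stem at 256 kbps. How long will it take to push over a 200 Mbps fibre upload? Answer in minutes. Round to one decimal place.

2 h 11 min = 131 min = 7860 s
Audio: 256 kbps = 0.256 Mbps.
Total bitrate: 4.556 Mbps.
File: 4.556 Mbps × 7860 s = 35810.2 Mb.
At 200 Mbps: 35810.2 / 200 = 179.1 s ≈ 2.98 minutes.

3.0 minutes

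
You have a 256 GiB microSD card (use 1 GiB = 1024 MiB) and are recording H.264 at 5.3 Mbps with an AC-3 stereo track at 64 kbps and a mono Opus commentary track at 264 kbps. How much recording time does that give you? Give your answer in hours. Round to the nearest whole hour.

109 hours

Audio total: 64 + 264 = 328 kbps = 0.328 Mbps.
Total bitrate: 5.3 + 0.328 = 5.628 Mbps.
Capacity: 256 GiB = 2,199,023 Mb.
Recording time: 2,199,023 / 5.628 = 390,729 s ≈ 109 hours.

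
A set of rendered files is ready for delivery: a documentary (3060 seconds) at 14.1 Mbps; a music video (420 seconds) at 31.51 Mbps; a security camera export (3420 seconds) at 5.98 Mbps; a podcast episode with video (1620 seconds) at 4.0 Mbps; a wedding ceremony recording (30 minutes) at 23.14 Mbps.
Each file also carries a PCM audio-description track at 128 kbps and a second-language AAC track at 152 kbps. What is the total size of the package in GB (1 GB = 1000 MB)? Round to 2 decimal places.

15.98 GB

Audio total: 128 + 152 = 280 kbps = 0.280 Mbps.
documentary: 14.380 Mbps × 3060 s = 44002.8 Mb
music video: 31.790 Mbps × 420 s = 13351.8 Mb
security camera export: 6.260 Mbps × 3420 s = 21409.2 Mb
podcast episode with video: 4.280 Mbps × 1620 s = 6933.6 Mb
wedding ceremony recording: 23.420 Mbps × 1800 s = 42156.0 Mb
Total: 127853.4 Mb = 15981.7 MB.
= 15.98 GB.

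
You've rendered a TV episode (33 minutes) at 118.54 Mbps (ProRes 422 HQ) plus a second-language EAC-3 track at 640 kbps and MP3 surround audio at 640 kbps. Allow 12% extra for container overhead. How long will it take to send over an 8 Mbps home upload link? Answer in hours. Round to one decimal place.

33 min = 1980 s
Audio total: 640 + 640 = 1280 kbps = 1.280 Mbps.
Total bitrate: 119.820 Mbps.
File: 119.820 Mbps × 1980 s = 237243.6 Mb.
With 12% container overhead: ×1.12. → 265712.8 Mb.
At 8 Mbps: 265712.8 / 8 = 33214.1 s ≈ 9.23 hours.

9.2 hours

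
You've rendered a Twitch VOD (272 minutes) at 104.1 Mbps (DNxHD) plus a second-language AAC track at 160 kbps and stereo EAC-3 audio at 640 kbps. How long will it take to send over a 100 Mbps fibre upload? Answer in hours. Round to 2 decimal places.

4.76 hours

272 min = 16320 s
Audio total: 160 + 640 = 800 kbps = 0.800 Mbps.
Total bitrate: 104.900 Mbps.
File: 104.900 Mbps × 16320 s = 1711968.0 Mb.
At 100 Mbps: 1711968.0 / 100 = 17119.7 s ≈ 4.76 hours.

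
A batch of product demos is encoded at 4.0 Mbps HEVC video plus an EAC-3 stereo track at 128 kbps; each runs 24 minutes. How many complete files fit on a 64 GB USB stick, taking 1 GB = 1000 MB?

86

24 min = 1440 s
Audio: 128 kbps = 0.128 Mbps.
Total bitrate: 4.128 Mbps.
Per item: 4.128 Mbps × 1440 s = 5,944 Mb = 743.0 MB.
Capacity: 64 GB = 512,000 Mb; 86.13 items → 86 complete.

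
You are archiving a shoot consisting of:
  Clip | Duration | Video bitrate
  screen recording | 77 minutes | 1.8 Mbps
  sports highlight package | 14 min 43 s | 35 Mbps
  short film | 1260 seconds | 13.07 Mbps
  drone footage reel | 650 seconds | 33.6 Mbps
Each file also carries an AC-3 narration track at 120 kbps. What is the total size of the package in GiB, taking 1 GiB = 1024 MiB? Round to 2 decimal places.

Audio: 120 kbps = 0.120 Mbps.
screen recording: 1.920 Mbps × 4620 s = 8870.4 Mb
sports highlight package: 35.120 Mbps × 883 s = 31011.0 Mb
short film: 13.190 Mbps × 1260 s = 16619.4 Mb
drone footage reel: 33.720 Mbps × 650 s = 21918.0 Mb
Total: 78418.8 Mb = 9802.3 MB.
= 9.129 GiB.

9.13 GiB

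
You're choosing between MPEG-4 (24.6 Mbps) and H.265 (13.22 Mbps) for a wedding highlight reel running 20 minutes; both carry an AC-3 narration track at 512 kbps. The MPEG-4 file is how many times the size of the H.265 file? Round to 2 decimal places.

1.83

20 min = 1200 s
Audio: 512 kbps = 0.512 Mbps.
MPEG-4: 25.112 Mbps × 1200 s = 30134.4 Mb = 3.767 GB.
H.265: 13.732 Mbps × 1200 s = 16478.4 Mb = 2.060 GB.
Ratio: 3.767 / 2.060 = 1.829.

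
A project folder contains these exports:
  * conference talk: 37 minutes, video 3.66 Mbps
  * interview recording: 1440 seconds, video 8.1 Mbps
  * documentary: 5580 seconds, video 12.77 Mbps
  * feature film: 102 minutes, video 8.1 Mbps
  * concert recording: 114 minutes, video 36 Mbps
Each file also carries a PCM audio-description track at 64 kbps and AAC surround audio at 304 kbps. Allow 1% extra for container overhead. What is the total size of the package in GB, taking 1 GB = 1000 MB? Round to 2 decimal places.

Audio total: 64 + 304 = 368 kbps = 0.368 Mbps.
conference talk: 4.028 Mbps × 2220 s × 1.01 = 9031.6 Mb
interview recording: 8.468 Mbps × 1440 s × 1.01 = 12315.9 Mb
documentary: 13.138 Mbps × 5580 s × 1.01 = 74043.1 Mb
feature film: 8.468 Mbps × 6120 s × 1.01 = 52342.4 Mb
concert recording: 36.368 Mbps × 6840 s × 1.01 = 251244.7 Mb
Total: 398977.7 Mb = 49872.2 MB.
= 49.87 GB.

49.87 GB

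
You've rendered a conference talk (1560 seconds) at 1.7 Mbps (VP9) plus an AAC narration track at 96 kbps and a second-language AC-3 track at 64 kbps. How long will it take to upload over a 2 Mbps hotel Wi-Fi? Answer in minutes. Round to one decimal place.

24.2 minutes

Audio total: 96 + 64 = 160 kbps = 0.160 Mbps.
Total bitrate: 1.860 Mbps.
File: 1.860 Mbps × 1560 s = 2901.6 Mb.
At 2 Mbps: 2901.6 / 2 = 1450.8 s ≈ 24.2 minutes.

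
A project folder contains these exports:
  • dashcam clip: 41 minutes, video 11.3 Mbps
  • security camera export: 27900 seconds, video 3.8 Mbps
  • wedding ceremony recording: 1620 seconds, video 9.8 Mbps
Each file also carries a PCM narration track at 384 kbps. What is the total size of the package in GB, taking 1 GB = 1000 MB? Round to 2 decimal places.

Audio: 384 kbps = 0.384 Mbps.
dashcam clip: 11.684 Mbps × 2460 s = 28742.6 Mb
security camera export: 4.184 Mbps × 27900 s = 116733.6 Mb
wedding ceremony recording: 10.184 Mbps × 1620 s = 16498.1 Mb
Total: 161974.3 Mb = 20246.8 MB.
= 20.25 GB.

20.25 GB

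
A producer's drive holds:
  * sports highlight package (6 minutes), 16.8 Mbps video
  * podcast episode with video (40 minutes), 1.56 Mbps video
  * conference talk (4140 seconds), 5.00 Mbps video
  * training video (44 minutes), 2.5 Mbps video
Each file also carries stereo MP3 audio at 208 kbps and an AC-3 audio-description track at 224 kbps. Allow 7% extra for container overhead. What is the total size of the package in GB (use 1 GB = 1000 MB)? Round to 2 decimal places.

Audio total: 208 + 224 = 432 kbps = 0.432 Mbps.
sports highlight package: 17.232 Mbps × 360 s × 1.07 = 6637.8 Mb
podcast episode with video: 1.992 Mbps × 2400 s × 1.07 = 5115.5 Mb
conference talk: 5.432 Mbps × 4140 s × 1.07 = 24062.7 Mb
training video: 2.932 Mbps × 2640 s × 1.07 = 8282.3 Mb
Total: 44098.2 Mb = 5512.3 MB.
= 5.512 GB.

5.51 GB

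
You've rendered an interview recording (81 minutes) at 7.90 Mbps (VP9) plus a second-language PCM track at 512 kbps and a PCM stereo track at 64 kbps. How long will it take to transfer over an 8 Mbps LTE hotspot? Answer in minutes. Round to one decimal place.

81 min = 4860 s
Audio total: 512 + 64 = 576 kbps = 0.576 Mbps.
Total bitrate: 8.476 Mbps.
File: 8.476 Mbps × 4860 s = 41193.4 Mb.
At 8 Mbps: 41193.4 / 8 = 5149.2 s ≈ 85.8 minutes.

85.8 minutes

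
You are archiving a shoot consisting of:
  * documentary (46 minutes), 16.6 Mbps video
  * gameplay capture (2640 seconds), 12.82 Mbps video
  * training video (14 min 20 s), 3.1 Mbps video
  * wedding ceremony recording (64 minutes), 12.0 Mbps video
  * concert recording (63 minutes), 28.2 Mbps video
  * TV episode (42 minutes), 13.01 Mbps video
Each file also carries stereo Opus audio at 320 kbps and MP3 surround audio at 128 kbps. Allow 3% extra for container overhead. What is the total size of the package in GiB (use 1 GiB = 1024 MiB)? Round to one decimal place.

33.0 GiB

Audio total: 320 + 128 = 448 kbps = 0.448 Mbps.
documentary: 17.048 Mbps × 2760 s × 1.03 = 48464.1 Mb
gameplay capture: 13.268 Mbps × 2640 s × 1.03 = 36078.3 Mb
training video: 3.548 Mbps × 860 s × 1.03 = 3142.8 Mb
wedding ceremony recording: 12.448 Mbps × 3840 s × 1.03 = 49234.3 Mb
concert recording: 28.648 Mbps × 3780 s × 1.03 = 111538.1 Mb
TV episode: 13.458 Mbps × 2520 s × 1.03 = 34931.6 Mb
Total: 283389.3 Mb = 35423.7 MB.
= 32.99 GiB.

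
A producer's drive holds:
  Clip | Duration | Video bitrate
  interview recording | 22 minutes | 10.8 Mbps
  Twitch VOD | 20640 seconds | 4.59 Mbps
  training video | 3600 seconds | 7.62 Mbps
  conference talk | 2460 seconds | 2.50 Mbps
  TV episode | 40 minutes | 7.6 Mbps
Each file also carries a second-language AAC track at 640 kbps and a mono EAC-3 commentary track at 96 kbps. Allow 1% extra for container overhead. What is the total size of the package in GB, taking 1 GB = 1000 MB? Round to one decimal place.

Audio total: 640 + 96 = 736 kbps = 0.736 Mbps.
interview recording: 11.536 Mbps × 1320 s × 1.01 = 15379.8 Mb
Twitch VOD: 5.326 Mbps × 20640 s × 1.01 = 111027.9 Mb
training video: 8.356 Mbps × 3600 s × 1.01 = 30382.4 Mb
conference talk: 3.236 Mbps × 2460 s × 1.01 = 8040.2 Mb
TV episode: 8.336 Mbps × 2400 s × 1.01 = 20206.5 Mb
Total: 185036.8 Mb = 23129.6 MB.
= 23.13 GB.

23.1 GB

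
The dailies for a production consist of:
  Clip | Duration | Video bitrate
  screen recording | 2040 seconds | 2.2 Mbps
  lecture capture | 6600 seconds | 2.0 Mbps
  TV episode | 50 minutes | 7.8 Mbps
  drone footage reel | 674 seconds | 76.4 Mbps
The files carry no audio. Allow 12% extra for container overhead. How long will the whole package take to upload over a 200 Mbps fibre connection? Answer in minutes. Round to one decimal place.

screen recording: 2.200 Mbps × 2040 s × 1.12 = 5026.6 Mb
lecture capture: 2.000 Mbps × 6600 s × 1.12 = 14784.0 Mb
TV episode: 7.800 Mbps × 3000 s × 1.12 = 26208.0 Mb
drone footage reel: 76.400 Mbps × 674 s × 1.12 = 57672.8 Mb
Total: 103691.4 Mb = 12961.4 MB.
At 200 Mbps: 103691.4 / 200 = 518 s ≈ 8.64 minutes.

8.6 minutes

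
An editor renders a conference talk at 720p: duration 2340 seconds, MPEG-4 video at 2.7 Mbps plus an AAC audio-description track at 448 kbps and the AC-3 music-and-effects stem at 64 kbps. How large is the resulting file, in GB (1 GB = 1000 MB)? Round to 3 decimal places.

Audio total: 448 + 64 = 512 kbps = 0.512 Mbps.
Total bitrate: 2.7 + 0.512 = 3.212 Mbps.
Stream data: 3.212 Mbps × 2340 s = 7516.1 Mb.
7,516 Mb ÷ 8 = 939.5 MB → 0.9395 GB.

0.940 GB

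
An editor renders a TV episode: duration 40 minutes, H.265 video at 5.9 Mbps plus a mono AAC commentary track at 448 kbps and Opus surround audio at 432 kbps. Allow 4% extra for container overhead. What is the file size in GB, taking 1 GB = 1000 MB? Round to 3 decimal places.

40 min = 2400 s
Audio total: 448 + 432 = 880 kbps = 0.880 Mbps.
Total bitrate: 5.9 + 0.880 = 6.780 Mbps.
Stream data: 6.780 Mbps × 2400 s = 16272.0 Mb.
With 4% container overhead: ×1.04.
16,923 Mb ÷ 8 = 2,115 MB → 2.115 GB.

2.115 GB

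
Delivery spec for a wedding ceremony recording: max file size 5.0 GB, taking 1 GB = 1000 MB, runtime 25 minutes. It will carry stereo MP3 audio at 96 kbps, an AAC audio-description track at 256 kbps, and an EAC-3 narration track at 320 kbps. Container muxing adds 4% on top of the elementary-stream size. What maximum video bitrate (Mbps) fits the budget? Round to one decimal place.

25.0 Mbps

Budget: 5.0 GB = 40000.0 Mb.
Stream payload after overhead: 40000.0 / 1.04 = 38461.5 Mb.
25 min = 1500 s
Total bitrate budget: 38461.5 Mb / 1500 s = 25.641 Mbps.
Audio total: 96 + 256 + 320 = 672 kbps = 0.672 Mbps.
Video: 25.641 − 0.672 = 24.969 Mbps.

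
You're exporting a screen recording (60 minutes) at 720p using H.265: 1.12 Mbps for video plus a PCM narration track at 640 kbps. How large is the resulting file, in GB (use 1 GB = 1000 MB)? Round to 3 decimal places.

0.792 GB

60 min = 3600 s
Audio: 640 kbps = 0.640 Mbps.
Total bitrate: 1.12 + 0.640 = 1.760 Mbps.
Stream data: 1.760 Mbps × 3600 s = 6336.0 Mb.
6,336 Mb ÷ 8 = 792.0 MB → 0.792 GB.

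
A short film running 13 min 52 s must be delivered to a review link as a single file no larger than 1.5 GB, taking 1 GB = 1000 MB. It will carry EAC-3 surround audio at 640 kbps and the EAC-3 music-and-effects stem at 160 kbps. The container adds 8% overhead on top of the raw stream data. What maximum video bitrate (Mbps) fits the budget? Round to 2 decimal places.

Budget: 1.5 GB = 12000.0 Mb.
Stream payload after overhead: 12000.0 / 1.08 = 11111.1 Mb.
13 min 52 s = 832 s
Total bitrate budget: 11111.1 Mb / 832 s = 13.355 Mbps.
Audio total: 640 + 160 = 800 kbps = 0.800 Mbps.
Video: 13.355 − 0.800 = 12.555 Mbps.

12.55 Mbps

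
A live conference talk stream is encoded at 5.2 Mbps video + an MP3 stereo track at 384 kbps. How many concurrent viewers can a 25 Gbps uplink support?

Audio: 384 kbps = 0.384 Mbps.
Per-viewer media rate: 5.584 Mbps.
25 Gbps = 25,000 Mbps; 25,000 / 5.584 = 4477.08 → 4477 viewers.

4477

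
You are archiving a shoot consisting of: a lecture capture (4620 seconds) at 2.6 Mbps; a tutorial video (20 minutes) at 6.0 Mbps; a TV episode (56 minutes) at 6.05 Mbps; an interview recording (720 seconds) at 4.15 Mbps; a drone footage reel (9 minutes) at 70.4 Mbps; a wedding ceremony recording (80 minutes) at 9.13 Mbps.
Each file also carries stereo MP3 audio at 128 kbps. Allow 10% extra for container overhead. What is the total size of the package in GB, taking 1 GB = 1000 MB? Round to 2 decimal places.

Audio: 128 kbps = 0.128 Mbps.
lecture capture: 2.728 Mbps × 4620 s × 1.10 = 13863.7 Mb
tutorial video: 6.128 Mbps × 1200 s × 1.10 = 8089.0 Mb
TV episode: 6.178 Mbps × 3360 s × 1.10 = 22833.9 Mb
interview recording: 4.278 Mbps × 720 s × 1.10 = 3388.2 Mb
drone footage reel: 70.528 Mbps × 540 s × 1.10 = 41893.6 Mb
wedding ceremony recording: 9.258 Mbps × 4800 s × 1.10 = 48882.2 Mb
Total: 138950.6 Mb = 17368.8 MB.
= 17.37 GB.

17.37 GB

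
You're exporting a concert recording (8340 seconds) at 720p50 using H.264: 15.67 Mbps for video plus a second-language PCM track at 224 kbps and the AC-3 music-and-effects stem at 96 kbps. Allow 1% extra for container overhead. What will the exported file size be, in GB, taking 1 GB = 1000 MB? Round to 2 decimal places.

16.84 GB

Audio total: 224 + 96 = 320 kbps = 0.320 Mbps.
Total bitrate: 15.67 + 0.320 = 15.990 Mbps.
Stream data: 15.990 Mbps × 8340 s = 133356.6 Mb.
With 1% container overhead: ×1.01.
134,690 Mb ÷ 8 = 16,836 MB → 16.84 GB.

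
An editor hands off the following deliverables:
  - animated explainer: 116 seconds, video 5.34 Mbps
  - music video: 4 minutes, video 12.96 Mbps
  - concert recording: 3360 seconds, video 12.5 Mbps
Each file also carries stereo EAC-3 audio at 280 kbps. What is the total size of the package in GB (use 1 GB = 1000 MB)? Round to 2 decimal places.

Audio: 280 kbps = 0.280 Mbps.
animated explainer: 5.620 Mbps × 116 s = 651.9 Mb
music video: 13.240 Mbps × 240 s = 3177.6 Mb
concert recording: 12.780 Mbps × 3360 s = 42940.8 Mb
Total: 46770.3 Mb = 5846.3 MB.
= 5.846 GB.

5.85 GB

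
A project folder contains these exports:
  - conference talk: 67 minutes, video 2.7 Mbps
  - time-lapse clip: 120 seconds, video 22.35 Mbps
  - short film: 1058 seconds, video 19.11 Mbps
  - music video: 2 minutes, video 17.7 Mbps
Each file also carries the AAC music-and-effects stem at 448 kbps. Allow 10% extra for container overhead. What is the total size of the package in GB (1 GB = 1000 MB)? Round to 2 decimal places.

Audio: 448 kbps = 0.448 Mbps.
conference talk: 3.148 Mbps × 4020 s × 1.10 = 13920.5 Mb
time-lapse clip: 22.798 Mbps × 120 s × 1.10 = 3009.3 Mb
short film: 19.558 Mbps × 1058 s × 1.10 = 22761.6 Mb
music video: 18.148 Mbps × 120 s × 1.10 = 2395.5 Mb
Total: 42086.9 Mb = 5260.9 MB.
= 5.261 GB.

5.26 GB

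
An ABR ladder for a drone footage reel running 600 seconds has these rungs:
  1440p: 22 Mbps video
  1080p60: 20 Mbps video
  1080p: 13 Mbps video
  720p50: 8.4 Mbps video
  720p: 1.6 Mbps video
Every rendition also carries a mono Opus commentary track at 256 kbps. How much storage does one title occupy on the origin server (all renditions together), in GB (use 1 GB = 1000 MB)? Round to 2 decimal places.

Audio: 256 kbps = 0.256 Mbps.
Sum of rendition bitrates: (22+0.256) + (20+0.256) + (13+0.256) + (8.4+0.256) + (1.6+0.256) = 66.280 Mbps.
× 600 s = 39,768 Mb = 4,971 MB = 4.971 GB.

4.97 GB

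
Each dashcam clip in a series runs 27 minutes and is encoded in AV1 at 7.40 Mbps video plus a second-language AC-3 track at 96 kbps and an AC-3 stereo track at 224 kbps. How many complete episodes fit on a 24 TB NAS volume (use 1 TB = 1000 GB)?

15352

27 min = 1620 s
Audio total: 96 + 224 = 320 kbps = 0.320 Mbps.
Total bitrate: 7.720 Mbps.
Per item: 7.720 Mbps × 1620 s = 12,506 Mb = 1,563 MB.
Capacity: 24 TB = 192,000,000 Mb; 15352.14 items → 15352 complete.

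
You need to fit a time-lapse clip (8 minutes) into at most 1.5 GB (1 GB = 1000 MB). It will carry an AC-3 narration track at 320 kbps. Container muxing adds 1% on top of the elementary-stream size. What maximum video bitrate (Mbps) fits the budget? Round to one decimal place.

Budget: 1.5 GB = 12000.0 Mb.
Stream payload after overhead: 12000.0 / 1.01 = 11881.2 Mb.
8 min = 480 s
Total bitrate budget: 11881.2 Mb / 480 s = 24.752 Mbps.
Audio: 320 kbps = 0.320 Mbps.
Video: 24.752 − 0.320 = 24.432 Mbps.

24.4 Mbps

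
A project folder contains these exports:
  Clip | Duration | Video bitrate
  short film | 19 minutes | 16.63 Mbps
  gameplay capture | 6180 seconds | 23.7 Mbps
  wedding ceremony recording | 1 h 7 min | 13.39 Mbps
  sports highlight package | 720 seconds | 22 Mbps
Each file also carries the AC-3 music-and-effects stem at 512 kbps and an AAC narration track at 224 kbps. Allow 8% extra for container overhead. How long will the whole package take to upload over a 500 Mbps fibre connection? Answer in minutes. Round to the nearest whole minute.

9 minutes

Audio total: 512 + 224 = 736 kbps = 0.736 Mbps.
short film: 17.366 Mbps × 1140 s × 1.08 = 21381.0 Mb
gameplay capture: 24.436 Mbps × 6180 s × 1.08 = 163095.6 Mb
wedding ceremony recording: 14.126 Mbps × 4020 s × 1.08 = 61329.4 Mb
sports highlight package: 22.736 Mbps × 720 s × 1.08 = 17679.5 Mb
Total: 263485.6 Mb = 32935.7 MB.
At 500 Mbps: 263485.6 / 500 = 527 s ≈ 8.78 minutes.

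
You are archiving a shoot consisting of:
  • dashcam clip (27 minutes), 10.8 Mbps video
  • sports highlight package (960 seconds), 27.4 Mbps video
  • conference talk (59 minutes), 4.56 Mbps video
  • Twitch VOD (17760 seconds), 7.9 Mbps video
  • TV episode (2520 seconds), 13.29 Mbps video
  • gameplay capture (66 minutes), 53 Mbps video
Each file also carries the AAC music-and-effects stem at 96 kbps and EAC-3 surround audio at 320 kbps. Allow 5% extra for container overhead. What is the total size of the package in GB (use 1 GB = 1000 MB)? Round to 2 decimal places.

59.88 GB

Audio total: 96 + 320 = 416 kbps = 0.416 Mbps.
dashcam clip: 11.216 Mbps × 1620 s × 1.05 = 19078.4 Mb
sports highlight package: 27.816 Mbps × 960 s × 1.05 = 28038.5 Mb
conference talk: 4.976 Mbps × 3540 s × 1.05 = 18495.8 Mb
Twitch VOD: 8.316 Mbps × 17760 s × 1.05 = 155076.8 Mb
TV episode: 13.706 Mbps × 2520 s × 1.05 = 36266.1 Mb
gameplay capture: 53.416 Mbps × 3960 s × 1.05 = 222103.7 Mb
Total: 479059.3 Mb = 59882.4 MB.
= 59.88 GB.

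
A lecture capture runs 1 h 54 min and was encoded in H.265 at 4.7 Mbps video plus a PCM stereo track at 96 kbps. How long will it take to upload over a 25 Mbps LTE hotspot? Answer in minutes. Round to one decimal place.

21.9 minutes

1 h 54 min = 114 min = 6840 s
Audio: 96 kbps = 0.096 Mbps.
Total bitrate: 4.796 Mbps.
File: 4.796 Mbps × 6840 s = 32804.6 Mb.
At 25 Mbps: 32804.6 / 25 = 1312.2 s ≈ 21.9 minutes.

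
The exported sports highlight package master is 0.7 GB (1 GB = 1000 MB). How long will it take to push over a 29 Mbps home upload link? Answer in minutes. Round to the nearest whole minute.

File: 0.7 GB = 5600.0 Mb.
At 29 Mbps: 5600.0 / 29 = 193.1 s ≈ 3.22 minutes.

3 minutes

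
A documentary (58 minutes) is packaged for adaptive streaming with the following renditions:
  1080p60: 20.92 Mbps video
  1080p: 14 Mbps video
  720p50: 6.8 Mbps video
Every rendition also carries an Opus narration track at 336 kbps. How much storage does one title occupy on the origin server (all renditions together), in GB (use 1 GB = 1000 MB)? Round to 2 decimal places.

18.59 GB

58 min = 3480 s
Audio: 336 kbps = 0.336 Mbps.
Sum of rendition bitrates: (20.92+0.336) + (14+0.336) + (6.8+0.336) = 42.728 Mbps.
× 3480 s = 148,693 Mb = 18,587 MB = 18.59 GB.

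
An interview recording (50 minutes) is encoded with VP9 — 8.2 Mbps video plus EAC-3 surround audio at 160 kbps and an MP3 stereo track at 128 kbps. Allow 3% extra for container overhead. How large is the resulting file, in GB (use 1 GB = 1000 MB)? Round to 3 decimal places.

3.278 GB

50 min = 3000 s
Audio total: 160 + 128 = 288 kbps = 0.288 Mbps.
Total bitrate: 8.2 + 0.288 = 8.488 Mbps.
Stream data: 8.488 Mbps × 3000 s = 25464.0 Mb.
With 3% container overhead: ×1.03.
26,228 Mb ÷ 8 = 3,278 MB → 3.278 GB.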